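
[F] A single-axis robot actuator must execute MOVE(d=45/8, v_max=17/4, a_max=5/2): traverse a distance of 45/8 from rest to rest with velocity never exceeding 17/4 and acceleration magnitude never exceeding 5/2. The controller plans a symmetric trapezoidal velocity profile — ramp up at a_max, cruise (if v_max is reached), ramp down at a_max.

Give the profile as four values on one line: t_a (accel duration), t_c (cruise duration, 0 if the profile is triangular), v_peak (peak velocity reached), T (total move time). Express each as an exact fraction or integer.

t_a=3/2 t_c=0 v_peak=15/4 T=3

(v_max)²/a_max = (17/4)²/(5/2) = 289/40
45/8 < 289/40 ⇒ no cruise
v_peak = √(45/8·5/2) = √(225/16) = 15/4
t_a = (15/4)/(5/2) = 3/2; t_c = 0
T = 2·3/2 = 3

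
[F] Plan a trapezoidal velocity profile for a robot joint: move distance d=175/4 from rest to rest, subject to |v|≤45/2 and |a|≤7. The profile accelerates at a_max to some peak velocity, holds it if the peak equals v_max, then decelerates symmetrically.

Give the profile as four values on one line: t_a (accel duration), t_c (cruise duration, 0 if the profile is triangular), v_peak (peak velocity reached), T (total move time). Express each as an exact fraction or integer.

t_a=5/2 t_c=0 v_peak=35/2 T=5

(v_max)²/a_max = (45/2)²/7 = 2025/28
175/4 < 2025/28 → triangular
v_peak = √(175/4·7) = √(1225/4) = 35/2
t_a = (35/2)/7 = 5/2; t_c = 0
T = 2·5/2 = 5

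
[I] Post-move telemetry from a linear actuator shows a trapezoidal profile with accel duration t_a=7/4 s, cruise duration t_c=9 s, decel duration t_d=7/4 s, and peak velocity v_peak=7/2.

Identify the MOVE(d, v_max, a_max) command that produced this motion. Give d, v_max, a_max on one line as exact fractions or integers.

d=301/8 v_max=7/2 a_max=2

a_max = (7/2)/(7/4) = 2
d_a = ½·7/2·7/4 = 49/16; d_c = 7/2·9 = 63/2
d = 2·49/16 + 63/2 = 301/8
t_c = 9 > 0 so v_max = 7/2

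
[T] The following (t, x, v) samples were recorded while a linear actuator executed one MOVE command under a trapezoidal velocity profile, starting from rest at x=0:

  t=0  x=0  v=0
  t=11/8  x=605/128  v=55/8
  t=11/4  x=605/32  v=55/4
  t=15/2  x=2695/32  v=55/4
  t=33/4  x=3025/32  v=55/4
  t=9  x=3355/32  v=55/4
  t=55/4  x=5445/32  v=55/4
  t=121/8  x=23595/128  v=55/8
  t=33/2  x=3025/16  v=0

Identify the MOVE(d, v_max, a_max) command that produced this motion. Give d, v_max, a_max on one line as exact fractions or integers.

d=3025/16 v_max=55/4 a_max=5

final state: t=33/2, x=3025/16, v=0 → d = 3025/16
a_max = (55/8−0)/(11/8−0) = 5
max v = 55/4 over t∈[11/4,55/4] → v_max = 55/4
check: 55/4·(11/4+11) = 3025/16 ✓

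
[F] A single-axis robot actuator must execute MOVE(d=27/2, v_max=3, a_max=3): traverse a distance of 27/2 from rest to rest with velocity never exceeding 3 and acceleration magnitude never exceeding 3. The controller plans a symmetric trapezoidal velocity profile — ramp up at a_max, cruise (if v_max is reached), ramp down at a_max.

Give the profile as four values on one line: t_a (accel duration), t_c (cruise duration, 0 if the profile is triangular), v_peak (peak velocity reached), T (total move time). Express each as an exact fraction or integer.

t_a=1 t_c=7/2 v_peak=3 T=11/2

v_max²/a_max = 3²/3 = 3
27/2 ≥ 3 ⇒ cruise phase
t_a = 3/3 = 1; v_peak = 3
d_cruise = 27/2 − 3 = 21/2; t_c = (21/2)/3 = 7/2
T = 2·1 + 7/2 = 11/2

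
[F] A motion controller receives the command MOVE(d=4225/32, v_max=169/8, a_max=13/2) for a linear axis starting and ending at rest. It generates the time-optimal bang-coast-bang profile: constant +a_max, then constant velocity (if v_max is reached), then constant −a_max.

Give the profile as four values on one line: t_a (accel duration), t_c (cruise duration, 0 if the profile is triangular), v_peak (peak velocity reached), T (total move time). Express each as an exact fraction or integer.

t_a=13/4 t_c=3 v_peak=169/8 T=19/2

v_max²/a_max = (169/8)²/(13/2) = 2197/32
4225/32 ≥ 2197/32 ⇒ cruise phase
t_a = (169/8)/(13/2) = 13/4; v_peak = 169/8
d_cruise = 4225/32 − 2197/32 = 507/8; t_c = (507/8)/(169/8) = 3
T = 2·13/4 + 3 = 19/2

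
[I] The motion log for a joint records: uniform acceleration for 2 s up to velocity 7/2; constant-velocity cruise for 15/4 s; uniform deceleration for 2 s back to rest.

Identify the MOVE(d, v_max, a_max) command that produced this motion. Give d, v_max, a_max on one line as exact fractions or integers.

a_max = (7/2)/2 = 7/4
d_a = ½·7/2·2 = 7/2; d_c = 7/2·15/4 = 105/8
d = 2·7/2 + 105/8 = 161/8
t_c = 15/4 > 0 ⇒ limit active, v_max = 7/2

d=161/8 v_max=7/2 a_max=7/4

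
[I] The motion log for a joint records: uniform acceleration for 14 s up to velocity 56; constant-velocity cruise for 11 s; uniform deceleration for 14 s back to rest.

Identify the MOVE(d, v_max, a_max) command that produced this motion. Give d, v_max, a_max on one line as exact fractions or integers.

d=1400 v_max=56 a_max=4

a_max = 56/14 = 4
d_a = ½·56·14 = 392; d_c = 56·11 = 616
d = 2·392 + 616 = 1400
t_c = 11 > 0 → v_max = v_peak = 56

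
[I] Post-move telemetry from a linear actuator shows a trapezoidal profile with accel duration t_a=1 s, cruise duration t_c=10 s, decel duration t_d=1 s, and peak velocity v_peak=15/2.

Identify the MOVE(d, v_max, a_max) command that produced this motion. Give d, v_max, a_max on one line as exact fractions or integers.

a_max = (15/2)/1 = 15/2
d_a = ½·15/2·1 = 15/4; d_c = 15/2·10 = 75
d = 2·15/4 + 75 = 165/2
t_c = 10 > 0 → v_max = v_peak = 15/2

d=165/2 v_max=15/2 a_max=15/2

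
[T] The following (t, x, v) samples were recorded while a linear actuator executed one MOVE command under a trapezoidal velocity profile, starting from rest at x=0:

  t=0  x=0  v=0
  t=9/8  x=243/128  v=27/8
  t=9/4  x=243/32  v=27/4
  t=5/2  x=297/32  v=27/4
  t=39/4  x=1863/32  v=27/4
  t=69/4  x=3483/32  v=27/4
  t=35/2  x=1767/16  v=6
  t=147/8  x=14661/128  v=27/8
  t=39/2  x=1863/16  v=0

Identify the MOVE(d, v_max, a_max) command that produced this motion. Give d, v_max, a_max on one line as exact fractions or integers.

final state: t=39/2, x=1863/16, v=0 → d = 1863/16
a_max = (27/8−0)/(9/8−0) = 3
max v = 27/4 over t∈[9/4,69/4] → v_max = 27/4
check: 27/4·(9/4+15) = 1863/16 ✓

d=1863/16 v_max=27/4 a_max=3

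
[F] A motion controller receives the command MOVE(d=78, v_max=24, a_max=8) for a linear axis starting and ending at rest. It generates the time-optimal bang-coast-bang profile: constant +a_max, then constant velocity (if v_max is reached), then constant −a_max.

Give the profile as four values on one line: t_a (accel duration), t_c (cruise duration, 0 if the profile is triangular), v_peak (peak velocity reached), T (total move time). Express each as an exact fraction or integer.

vₘ²/aₘ = 24²/8 = 72
78 ≥ 72 ⇒ cruise phase
t_a = 24/8 = 3; v_peak = 24
d_cruise = 78 − 72 = 6; t_c = 6/24 = 1/4
T = 2·3 + 1/4 = 25/4

t_a=3 t_c=1/4 v_peak=24 T=25/4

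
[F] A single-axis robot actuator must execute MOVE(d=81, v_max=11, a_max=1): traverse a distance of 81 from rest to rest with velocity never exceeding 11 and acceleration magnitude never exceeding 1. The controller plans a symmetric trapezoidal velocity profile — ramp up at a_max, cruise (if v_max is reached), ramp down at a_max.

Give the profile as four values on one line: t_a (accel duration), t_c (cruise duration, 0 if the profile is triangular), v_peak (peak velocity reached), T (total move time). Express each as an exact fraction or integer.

t_a=9 t_c=0 v_peak=9 T=18

(v_max)²/a_max = 11²/1 = 121
81 < 121 ⇒ no cruise
v_peak = √(81·1) = √81 = 9
t_a = 9/1 = 9; t_c = 0
T = 2·9 = 18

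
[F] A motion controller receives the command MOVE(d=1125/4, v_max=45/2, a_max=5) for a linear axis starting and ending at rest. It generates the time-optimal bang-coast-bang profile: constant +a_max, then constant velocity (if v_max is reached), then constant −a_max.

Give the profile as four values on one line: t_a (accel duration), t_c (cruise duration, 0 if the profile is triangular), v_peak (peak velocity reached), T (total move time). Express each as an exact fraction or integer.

t_a=9/2 t_c=8 v_peak=45/2 T=17

vₘ²/aₘ = (45/2)²/5 = 405/4
1125/4 ≥ 405/4 → trapezoidal
t_a = (45/2)/5 = 9/2; v_peak = 45/2
d_cruise = 1125/4 − 405/4 = 180; t_c = 180/(45/2) = 8
T = 2·9/2 + 8 = 17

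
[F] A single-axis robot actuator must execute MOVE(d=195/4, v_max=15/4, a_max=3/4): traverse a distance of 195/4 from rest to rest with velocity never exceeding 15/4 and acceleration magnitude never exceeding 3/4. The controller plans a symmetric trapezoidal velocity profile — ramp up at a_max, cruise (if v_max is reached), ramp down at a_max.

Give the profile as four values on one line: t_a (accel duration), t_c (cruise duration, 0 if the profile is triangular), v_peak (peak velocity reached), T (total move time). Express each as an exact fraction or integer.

(v_max)²/a_max = (15/4)²/(3/4) = 75/4
195/4 ≥ 75/4 so v_max reached
t_a = (15/4)/(3/4) = 5; v_peak = 15/4
d_cruise = 195/4 − 75/4 = 30; t_c = 30/(15/4) = 8
T = 2·5 + 8 = 18

t_a=5 t_c=8 v_peak=15/4 T=18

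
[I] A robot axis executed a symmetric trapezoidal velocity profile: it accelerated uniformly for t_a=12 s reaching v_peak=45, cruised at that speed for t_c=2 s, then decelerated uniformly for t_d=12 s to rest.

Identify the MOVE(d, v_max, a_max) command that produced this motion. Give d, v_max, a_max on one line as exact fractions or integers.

d=630 v_max=45 a_max=15/4

a_max = 45/12 = 15/4
d_a = ½·45·12 = 270; d_c = 45·2 = 90
d = 2·270 + 90 = 630
t_c = 2 > 0 → v_max = v_peak = 45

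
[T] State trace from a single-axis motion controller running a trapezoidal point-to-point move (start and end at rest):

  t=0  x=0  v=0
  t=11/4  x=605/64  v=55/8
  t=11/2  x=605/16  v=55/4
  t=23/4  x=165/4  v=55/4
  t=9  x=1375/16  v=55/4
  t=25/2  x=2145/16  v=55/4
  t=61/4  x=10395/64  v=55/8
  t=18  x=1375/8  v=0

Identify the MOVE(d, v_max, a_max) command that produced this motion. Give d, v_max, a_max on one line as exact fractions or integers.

final state: t=18, x=1375/8, v=0 → d = 1375/8
a_max = (55/8−0)/(11/4−0) = 5/2
max v = 55/4 over t∈[11/2,25/2] → v_max = 55/4
check: 55/4·(11/2+7) = 1375/8 ✓

d=1375/8 v_max=55/4 a_max=5/2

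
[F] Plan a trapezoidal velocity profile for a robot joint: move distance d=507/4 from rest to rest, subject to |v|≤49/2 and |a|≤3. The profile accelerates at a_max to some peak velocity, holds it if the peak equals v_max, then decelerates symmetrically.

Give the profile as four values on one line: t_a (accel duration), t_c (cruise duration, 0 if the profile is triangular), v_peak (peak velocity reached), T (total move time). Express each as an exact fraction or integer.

v_max²/a_max = (49/2)²/3 = 2401/12
507/4 < 2401/12 ⇒ no cruise
v_peak = √(507/4·3) = √(1521/4) = 39/2
t_a = (39/2)/3 = 13/2; t_c = 0
T = 2·13/2 = 13

t_a=13/2 t_c=0 v_peak=39/2 T=13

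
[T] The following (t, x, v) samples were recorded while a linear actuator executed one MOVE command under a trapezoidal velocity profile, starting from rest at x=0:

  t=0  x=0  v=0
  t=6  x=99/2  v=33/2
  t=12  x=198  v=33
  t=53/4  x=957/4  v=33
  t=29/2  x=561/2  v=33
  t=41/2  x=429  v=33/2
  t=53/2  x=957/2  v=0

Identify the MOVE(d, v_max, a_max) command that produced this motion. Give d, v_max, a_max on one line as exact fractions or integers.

final state: t=53/2, x=957/2, v=0 → d = 957/2
a_max = (33/2−0)/(6−0) = 11/4
max v = 33 over t∈[12,29/2] → v_max = 33
check: 33·(12+5/2) = 957/2 ✓

d=957/2 v_max=33 a_max=11/4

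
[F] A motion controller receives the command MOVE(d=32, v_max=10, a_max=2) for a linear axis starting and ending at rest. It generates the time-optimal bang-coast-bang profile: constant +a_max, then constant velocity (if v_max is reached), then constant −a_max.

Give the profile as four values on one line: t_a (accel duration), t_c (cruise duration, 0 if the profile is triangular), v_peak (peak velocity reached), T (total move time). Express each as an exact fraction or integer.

t_a=4 t_c=0 v_peak=8 T=8

vₘ²/aₘ = 10²/2 = 50
32 < 50 so t_c = 0
v_peak = √(32·2) = √64 = 8
t_a = 8/2 = 4; t_c = 0
T = 2·4 = 8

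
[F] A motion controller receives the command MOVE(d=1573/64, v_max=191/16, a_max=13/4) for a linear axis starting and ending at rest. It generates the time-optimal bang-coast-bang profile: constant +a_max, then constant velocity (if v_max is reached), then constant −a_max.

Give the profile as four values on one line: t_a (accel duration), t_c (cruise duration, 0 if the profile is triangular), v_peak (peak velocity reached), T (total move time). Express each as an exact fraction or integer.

(v_max)²/a_max = (191/16)²/(13/4) = 36481/832
1573/64 < 36481/832 ⇒ no cruise
v_peak = √(1573/64·13/4) = √(20449/256) = 143/16
t_a = (143/16)/(13/4) = 11/4; t_c = 0
T = 2·11/4 = 11/2

t_a=11/4 t_c=0 v_peak=143/16 T=11/2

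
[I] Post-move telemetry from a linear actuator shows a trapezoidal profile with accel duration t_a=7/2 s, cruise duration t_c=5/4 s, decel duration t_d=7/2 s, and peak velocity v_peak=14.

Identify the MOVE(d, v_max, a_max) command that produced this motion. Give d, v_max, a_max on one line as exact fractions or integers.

d=133/2 v_max=14 a_max=4

a_max = 14/(7/2) = 4
d_a = ½·14·7/2 = 49/2; d_c = 14·5/4 = 35/2
d = 2·49/2 + 35/2 = 133/2
t_c = 5/4 > 0 so v_max = 14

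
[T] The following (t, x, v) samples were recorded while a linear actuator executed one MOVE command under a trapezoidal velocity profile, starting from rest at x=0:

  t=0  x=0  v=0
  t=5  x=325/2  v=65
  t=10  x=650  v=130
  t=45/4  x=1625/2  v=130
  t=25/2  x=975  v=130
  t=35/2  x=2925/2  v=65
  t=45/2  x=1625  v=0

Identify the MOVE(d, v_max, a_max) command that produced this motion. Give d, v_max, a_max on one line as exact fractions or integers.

d=1625 v_max=130 a_max=13

final state: t=45/2, x=1625, v=0 → d = 1625
a_max = (65−0)/(5−0) = 13
max v = 130 over t∈[10,25/2] → v_max = 130
check: 130·(10+5/2) = 1625 ✓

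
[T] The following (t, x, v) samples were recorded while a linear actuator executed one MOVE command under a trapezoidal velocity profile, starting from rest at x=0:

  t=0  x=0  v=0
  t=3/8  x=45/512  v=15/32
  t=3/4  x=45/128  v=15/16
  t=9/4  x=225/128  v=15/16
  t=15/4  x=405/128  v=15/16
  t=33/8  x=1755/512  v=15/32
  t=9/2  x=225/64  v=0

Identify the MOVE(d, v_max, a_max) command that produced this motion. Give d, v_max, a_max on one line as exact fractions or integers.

d=225/64 v_max=15/16 a_max=5/4

final state: t=9/2, x=225/64, v=0 → d = 225/64
a_max = (15/32−0)/(3/8−0) = 5/4
max v = 15/16 over t∈[3/4,15/4] → v_max = 15/16
check: 15/16·(3/4+3) = 225/64 ✓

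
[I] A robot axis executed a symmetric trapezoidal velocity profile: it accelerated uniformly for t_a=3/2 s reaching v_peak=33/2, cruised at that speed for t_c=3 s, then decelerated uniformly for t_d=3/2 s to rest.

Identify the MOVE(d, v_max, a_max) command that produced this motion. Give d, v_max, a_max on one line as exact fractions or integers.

a_max = (33/2)/(3/2) = 11
d_a = ½·33/2·3/2 = 99/8; d_c = 33/2·3 = 99/2
d = 2·99/8 + 99/2 = 297/4
t_c = 3 > 0 ⇒ limit active, v_max = 33/2

d=297/4 v_max=33/2 a_max=11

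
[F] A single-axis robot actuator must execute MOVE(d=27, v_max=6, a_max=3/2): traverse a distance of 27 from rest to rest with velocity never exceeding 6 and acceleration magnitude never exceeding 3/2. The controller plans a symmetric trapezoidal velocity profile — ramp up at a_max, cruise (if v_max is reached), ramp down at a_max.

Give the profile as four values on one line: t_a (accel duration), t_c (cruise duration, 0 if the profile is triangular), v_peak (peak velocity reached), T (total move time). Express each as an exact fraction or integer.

t_a=4 t_c=1/2 v_peak=6 T=17/2

vₘ²/aₘ = 6²/(3/2) = 24
27 ≥ 24 ⇒ cruise phase
t_a = 6/(3/2) = 4; v_peak = 6
d_cruise = 27 − 24 = 3; t_c = 3/6 = 1/2
T = 2·4 + 1/2 = 17/2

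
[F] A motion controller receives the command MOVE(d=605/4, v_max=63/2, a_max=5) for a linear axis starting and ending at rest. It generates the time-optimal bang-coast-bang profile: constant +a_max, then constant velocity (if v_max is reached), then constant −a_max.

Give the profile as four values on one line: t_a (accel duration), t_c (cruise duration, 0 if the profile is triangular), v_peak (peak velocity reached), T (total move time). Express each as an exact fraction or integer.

t_a=11/2 t_c=0 v_peak=55/2 T=11

(v_max)²/a_max = (63/2)²/5 = 3969/20
605/4 < 3969/20 so t_c = 0
v_peak = √(605/4·5) = √(3025/4) = 55/2
t_a = (55/2)/5 = 11/2; t_c = 0
T = 2·11/2 = 11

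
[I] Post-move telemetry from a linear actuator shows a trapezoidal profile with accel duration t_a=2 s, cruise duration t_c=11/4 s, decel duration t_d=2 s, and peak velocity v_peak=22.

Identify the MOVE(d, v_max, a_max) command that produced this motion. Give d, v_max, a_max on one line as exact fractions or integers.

a_max = 22/2 = 11
d_a = ½·22·2 = 22; d_c = 22·11/4 = 121/2
d = 2·22 + 121/2 = 209/2
t_c = 11/4 > 0 → v_max = v_peak = 22

d=209/2 v_max=22 a_max=11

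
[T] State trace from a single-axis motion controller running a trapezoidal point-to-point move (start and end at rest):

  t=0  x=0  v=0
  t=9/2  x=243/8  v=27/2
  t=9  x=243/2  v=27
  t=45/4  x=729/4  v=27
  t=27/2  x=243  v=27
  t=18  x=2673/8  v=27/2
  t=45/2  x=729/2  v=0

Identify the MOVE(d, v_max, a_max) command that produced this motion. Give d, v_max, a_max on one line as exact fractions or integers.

final state: t=45/2, x=729/2, v=0 → d = 729/2
a_max = (27/2−0)/(9/2−0) = 3
max v = 27 over t∈[9,27/2] → v_max = 27
check: 27·(9+9/2) = 729/2 ✓

d=729/2 v_max=27 a_max=3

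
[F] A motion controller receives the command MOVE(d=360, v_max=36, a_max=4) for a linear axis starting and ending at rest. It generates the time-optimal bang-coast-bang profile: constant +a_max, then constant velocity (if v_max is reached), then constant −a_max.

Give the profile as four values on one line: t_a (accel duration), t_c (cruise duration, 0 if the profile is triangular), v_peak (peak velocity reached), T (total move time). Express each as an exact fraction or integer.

v_max²/a_max = 36²/4 = 324
360 ≥ 324 → trapezoidal
t_a = 36/4 = 9; v_peak = 36
d_cruise = 360 − 324 = 36; t_c = 36/36 = 1
T = 2·9 + 1 = 19

t_a=9 t_c=1 v_peak=36 T=19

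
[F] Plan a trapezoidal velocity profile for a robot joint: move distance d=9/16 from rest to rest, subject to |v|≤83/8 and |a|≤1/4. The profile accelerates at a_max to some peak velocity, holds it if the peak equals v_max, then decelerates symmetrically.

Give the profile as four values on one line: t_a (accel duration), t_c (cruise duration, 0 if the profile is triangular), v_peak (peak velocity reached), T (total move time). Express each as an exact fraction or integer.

v_max²/a_max = (83/8)²/(1/4) = 6889/16
9/16 < 6889/16 so t_c = 0
v_peak = √(9/16·1/4) = √(9/64) = 3/8
t_a = (3/8)/(1/4) = 3/2; t_c = 0
T = 2·3/2 = 3

t_a=3/2 t_c=0 v_peak=3/8 T=3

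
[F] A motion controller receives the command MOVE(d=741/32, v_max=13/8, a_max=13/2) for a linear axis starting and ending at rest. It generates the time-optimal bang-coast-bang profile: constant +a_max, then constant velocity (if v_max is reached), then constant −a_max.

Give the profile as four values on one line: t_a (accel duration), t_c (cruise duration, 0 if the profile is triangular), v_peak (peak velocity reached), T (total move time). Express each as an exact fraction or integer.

(v_max)²/a_max = (13/8)²/(13/2) = 13/32
741/32 ≥ 13/32 ⇒ cruise phase
t_a = (13/8)/(13/2) = 1/4; v_peak = 13/8
d_cruise = 741/32 − 13/32 = 91/4; t_c = (91/4)/(13/8) = 14
T = 2·1/4 + 14 = 29/2

t_a=1/4 t_c=14 v_peak=13/8 T=29/2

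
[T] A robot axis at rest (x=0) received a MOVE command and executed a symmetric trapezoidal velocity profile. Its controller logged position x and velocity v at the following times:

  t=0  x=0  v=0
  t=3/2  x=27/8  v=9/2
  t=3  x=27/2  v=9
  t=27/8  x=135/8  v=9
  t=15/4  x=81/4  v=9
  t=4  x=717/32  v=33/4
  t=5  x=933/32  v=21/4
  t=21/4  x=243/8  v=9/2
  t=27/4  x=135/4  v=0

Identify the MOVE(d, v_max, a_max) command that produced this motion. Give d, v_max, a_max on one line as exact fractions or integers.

d=135/4 v_max=9 a_max=3

final state: t=27/4, x=135/4, v=0 → d = 135/4
a_max = (9/2−0)/(3/2−0) = 3
max v = 9 over t∈[3,15/4] → v_max = 9
check: 9·(3+3/4) = 135/4 ✓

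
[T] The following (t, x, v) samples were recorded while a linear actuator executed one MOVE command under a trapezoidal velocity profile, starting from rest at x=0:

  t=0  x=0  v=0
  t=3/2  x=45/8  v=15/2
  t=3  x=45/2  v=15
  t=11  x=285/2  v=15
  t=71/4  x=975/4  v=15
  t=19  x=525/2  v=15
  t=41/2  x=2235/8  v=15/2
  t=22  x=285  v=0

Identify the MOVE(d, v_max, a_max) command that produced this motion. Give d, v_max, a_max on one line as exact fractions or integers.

final state: t=22, x=285, v=0 → d = 285
a_max = (15/2−0)/(3/2−0) = 5
max v = 15 over t∈[3,19] → v_max = 15
check: 15·(3+16) = 285 ✓

d=285 v_max=15 a_max=5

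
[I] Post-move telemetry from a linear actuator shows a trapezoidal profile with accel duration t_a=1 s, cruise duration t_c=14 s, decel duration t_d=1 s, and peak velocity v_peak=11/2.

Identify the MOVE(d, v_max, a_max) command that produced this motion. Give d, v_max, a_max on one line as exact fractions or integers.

d=165/2 v_max=11/2 a_max=11/2

a_max = (11/2)/1 = 11/2
d_a = ½·11/2·1 = 11/4; d_c = 11/2·14 = 77
d = 2·11/4 + 77 = 165/2
t_c = 14 > 0 so v_max = 11/2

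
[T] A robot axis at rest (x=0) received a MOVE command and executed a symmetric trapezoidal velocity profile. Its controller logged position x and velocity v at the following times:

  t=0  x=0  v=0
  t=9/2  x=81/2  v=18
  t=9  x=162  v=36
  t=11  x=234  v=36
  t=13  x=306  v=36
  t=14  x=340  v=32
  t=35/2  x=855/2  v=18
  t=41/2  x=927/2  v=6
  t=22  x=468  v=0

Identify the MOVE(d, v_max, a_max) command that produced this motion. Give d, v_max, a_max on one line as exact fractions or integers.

d=468 v_max=36 a_max=4

final state: t=22, x=468, v=0 → d = 468
a_max = (18−0)/(9/2−0) = 4
max v = 36 over t∈[9,13] → v_max = 36
check: 36·(9+4) = 468 ✓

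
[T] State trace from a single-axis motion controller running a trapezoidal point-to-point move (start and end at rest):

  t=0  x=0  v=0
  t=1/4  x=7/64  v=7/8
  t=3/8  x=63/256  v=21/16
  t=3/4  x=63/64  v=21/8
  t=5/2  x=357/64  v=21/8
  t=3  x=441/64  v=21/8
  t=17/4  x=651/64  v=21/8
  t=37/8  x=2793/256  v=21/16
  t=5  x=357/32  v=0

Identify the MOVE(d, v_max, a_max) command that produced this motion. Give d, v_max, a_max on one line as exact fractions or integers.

d=357/32 v_max=21/8 a_max=7/2

final state: t=5, x=357/32, v=0 → d = 357/32
a_max = (7/8−0)/(1/4−0) = 7/2
max v = 21/8 over t∈[3/4,17/4] → v_max = 21/8
check: 21/8·(3/4+7/2) = 357/32 ✓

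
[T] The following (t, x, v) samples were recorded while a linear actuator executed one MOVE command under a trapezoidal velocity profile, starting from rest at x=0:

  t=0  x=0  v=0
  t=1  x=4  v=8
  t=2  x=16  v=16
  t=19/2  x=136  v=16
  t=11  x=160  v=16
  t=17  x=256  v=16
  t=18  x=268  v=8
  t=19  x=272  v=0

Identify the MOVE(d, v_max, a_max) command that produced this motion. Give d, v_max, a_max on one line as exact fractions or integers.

d=272 v_max=16 a_max=8

final state: t=19, x=272, v=0 → d = 272
a_max = (8−0)/(1−0) = 8
max v = 16 over t∈[2,17] → v_max = 16
check: 16·(2+15) = 272 ✓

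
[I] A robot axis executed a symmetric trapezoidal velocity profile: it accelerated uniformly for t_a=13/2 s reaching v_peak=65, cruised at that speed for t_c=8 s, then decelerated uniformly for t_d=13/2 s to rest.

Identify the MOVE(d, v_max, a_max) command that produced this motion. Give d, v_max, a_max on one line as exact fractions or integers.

a_max = 65/(13/2) = 10
d_a = ½·65·13/2 = 845/4; d_c = 65·8 = 520
d = 2·845/4 + 520 = 1885/2
t_c = 8 > 0 so v_max = 65

d=1885/2 v_max=65 a_max=10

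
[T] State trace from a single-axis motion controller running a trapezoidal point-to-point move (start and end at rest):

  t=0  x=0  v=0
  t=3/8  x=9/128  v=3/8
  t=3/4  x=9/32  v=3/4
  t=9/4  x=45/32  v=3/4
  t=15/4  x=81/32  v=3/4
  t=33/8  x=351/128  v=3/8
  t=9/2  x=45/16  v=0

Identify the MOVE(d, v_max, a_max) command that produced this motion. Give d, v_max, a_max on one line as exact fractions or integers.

final state: t=9/2, x=45/16, v=0 → d = 45/16
a_max = (3/8−0)/(3/8−0) = 1
max v = 3/4 over t∈[3/4,15/4] → v_max = 3/4
check: 3/4·(3/4+3) = 45/16 ✓

d=45/16 v_max=3/4 a_max=1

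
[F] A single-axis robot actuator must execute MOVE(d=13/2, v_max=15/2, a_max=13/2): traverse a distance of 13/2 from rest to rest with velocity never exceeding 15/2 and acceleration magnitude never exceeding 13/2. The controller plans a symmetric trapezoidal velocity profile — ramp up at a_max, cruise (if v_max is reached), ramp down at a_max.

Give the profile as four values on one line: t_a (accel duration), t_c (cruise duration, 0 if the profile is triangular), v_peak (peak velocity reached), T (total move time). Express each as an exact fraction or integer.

v_max²/a_max = (15/2)²/(13/2) = 225/26
13/2 < 225/26 → triangular
v_peak = √(13/2·13/2) = √(169/4) = 13/2
t_a = (13/2)/(13/2) = 1; t_c = 0
T = 2·1 = 2

t_a=1 t_c=0 v_peak=13/2 T=2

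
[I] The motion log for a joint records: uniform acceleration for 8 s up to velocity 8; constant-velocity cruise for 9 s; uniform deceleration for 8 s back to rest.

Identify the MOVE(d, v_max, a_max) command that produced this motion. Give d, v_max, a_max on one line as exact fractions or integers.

a_max = 8/8 = 1
d_a = ½·8·8 = 32; d_c = 8·9 = 72
d = 2·32 + 72 = 136
t_c = 9 > 0 so v_max = 8

d=136 v_max=8 a_max=1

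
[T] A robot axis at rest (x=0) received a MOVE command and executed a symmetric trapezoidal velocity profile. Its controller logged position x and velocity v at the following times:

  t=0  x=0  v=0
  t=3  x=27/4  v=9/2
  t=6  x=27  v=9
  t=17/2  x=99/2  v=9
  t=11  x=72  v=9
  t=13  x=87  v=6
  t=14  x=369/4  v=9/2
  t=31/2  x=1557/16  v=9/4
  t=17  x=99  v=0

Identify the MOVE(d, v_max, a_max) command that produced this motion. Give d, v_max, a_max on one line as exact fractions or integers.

final state: t=17, x=99, v=0 → d = 99
a_max = (9/2−0)/(3−0) = 3/2
max v = 9 over t∈[6,11] → v_max = 9
check: 9·(6+5) = 99 ✓

d=99 v_max=9 a_max=3/2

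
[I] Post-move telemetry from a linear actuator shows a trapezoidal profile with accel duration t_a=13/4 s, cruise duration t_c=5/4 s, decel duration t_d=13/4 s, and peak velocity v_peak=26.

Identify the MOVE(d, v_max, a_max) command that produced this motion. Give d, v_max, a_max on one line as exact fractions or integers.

d=117 v_max=26 a_max=8

a_max = 26/(13/4) = 8
d_a = ½·26·13/4 = 169/4; d_c = 26·5/4 = 65/2
d = 2·169/4 + 65/2 = 117
t_c = 5/4 > 0 ⇒ limit active, v_max = 26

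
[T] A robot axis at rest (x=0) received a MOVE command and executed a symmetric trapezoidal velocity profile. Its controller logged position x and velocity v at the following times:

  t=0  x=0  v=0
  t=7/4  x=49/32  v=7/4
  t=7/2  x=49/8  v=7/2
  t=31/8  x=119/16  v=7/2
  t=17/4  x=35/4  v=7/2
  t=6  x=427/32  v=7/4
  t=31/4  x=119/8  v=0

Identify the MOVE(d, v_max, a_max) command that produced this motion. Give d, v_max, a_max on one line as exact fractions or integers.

d=119/8 v_max=7/2 a_max=1

final state: t=31/4, x=119/8, v=0 → d = 119/8
a_max = (7/4−0)/(7/4−0) = 1
max v = 7/2 over t∈[7/2,17/4] → v_max = 7/2
check: 7/2·(7/2+3/4) = 119/8 ✓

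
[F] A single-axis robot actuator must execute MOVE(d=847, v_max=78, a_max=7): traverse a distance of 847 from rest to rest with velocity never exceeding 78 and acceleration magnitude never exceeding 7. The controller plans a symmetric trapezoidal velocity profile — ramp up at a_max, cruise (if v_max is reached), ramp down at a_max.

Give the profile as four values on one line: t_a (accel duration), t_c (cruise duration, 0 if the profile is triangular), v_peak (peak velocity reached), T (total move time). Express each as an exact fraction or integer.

v_max²/a_max = 78²/7 = 6084/7
847 < 6084/7 so t_c = 0
v_peak = √(847·7) = √5929 = 77
t_a = 77/7 = 11; t_c = 0
T = 2·11 = 22

t_a=11 t_c=0 v_peak=77 T=22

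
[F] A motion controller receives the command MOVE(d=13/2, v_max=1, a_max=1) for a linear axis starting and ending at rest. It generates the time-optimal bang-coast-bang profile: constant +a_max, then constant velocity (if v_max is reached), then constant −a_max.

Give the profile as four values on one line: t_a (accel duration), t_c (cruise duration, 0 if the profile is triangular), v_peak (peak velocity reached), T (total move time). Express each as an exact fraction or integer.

t_a=1 t_c=11/2 v_peak=1 T=15/2

(v_max)²/a_max = 1²/1 = 1
13/2 ≥ 1 so v_max reached
t_a = 1/1 = 1; v_peak = 1
d_cruise = 13/2 − 1 = 11/2; t_c = (11/2)/1 = 11/2
T = 2·1 + 11/2 = 15/2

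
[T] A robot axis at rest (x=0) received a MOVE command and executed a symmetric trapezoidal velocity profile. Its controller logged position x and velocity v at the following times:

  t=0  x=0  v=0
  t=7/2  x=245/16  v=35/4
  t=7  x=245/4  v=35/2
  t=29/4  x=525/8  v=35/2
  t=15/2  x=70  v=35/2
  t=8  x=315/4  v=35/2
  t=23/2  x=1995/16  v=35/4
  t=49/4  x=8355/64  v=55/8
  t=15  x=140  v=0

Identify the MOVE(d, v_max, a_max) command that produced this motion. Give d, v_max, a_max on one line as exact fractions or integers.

final state: t=15, x=140, v=0 → d = 140
a_max = (35/4−0)/(7/2−0) = 5/2
max v = 35/2 over t∈[7,8] → v_max = 35/2
check: 35/2·(7+1) = 140 ✓

d=140 v_max=35/2 a_max=5/2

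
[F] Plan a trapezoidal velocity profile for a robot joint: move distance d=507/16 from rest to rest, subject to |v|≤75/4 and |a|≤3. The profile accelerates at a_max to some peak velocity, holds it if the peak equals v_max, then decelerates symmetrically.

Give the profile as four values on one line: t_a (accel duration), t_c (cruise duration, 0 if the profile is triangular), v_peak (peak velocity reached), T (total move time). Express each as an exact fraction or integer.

t_a=13/4 t_c=0 v_peak=39/4 T=13/2

(v_max)²/a_max = (75/4)²/3 = 1875/16
507/16 < 1875/16 ⇒ no cruise
v_peak = √(507/16·3) = √(1521/16) = 39/4
t_a = (39/4)/3 = 13/4; t_c = 0
T = 2·13/4 = 13/2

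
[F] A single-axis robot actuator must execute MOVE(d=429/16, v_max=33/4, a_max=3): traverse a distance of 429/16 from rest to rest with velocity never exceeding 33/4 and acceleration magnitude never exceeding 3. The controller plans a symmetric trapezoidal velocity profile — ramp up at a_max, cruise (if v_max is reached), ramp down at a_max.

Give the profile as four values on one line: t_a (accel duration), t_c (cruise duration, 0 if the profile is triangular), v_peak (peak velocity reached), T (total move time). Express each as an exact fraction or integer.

vₘ²/aₘ = (33/4)²/3 = 363/16
429/16 ≥ 363/16 so v_max reached
t_a = (33/4)/3 = 11/4; v_peak = 33/4
d_cruise = 429/16 − 363/16 = 33/8; t_c = (33/8)/(33/4) = 1/2
T = 2·11/4 + 1/2 = 6

t_a=11/4 t_c=1/2 v_peak=33/4 T=6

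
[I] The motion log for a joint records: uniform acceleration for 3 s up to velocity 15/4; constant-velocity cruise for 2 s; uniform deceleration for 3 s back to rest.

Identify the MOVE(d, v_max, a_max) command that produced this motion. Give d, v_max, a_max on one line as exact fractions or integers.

d=75/4 v_max=15/4 a_max=5/4

a_max = (15/4)/3 = 5/4
d_a = ½·15/4·3 = 45/8; d_c = 15/4·2 = 15/2
d = 2·45/8 + 15/2 = 75/4
t_c = 2 > 0 ⇒ limit active, v_max = 15/4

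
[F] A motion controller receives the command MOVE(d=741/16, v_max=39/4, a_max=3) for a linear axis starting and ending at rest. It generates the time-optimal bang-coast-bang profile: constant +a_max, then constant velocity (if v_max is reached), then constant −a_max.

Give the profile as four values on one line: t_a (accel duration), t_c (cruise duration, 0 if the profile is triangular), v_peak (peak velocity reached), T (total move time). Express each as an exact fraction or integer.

t_a=13/4 t_c=3/2 v_peak=39/4 T=8

vₘ²/aₘ = (39/4)²/3 = 507/16
741/16 ≥ 507/16 → trapezoidal
t_a = (39/4)/3 = 13/4; v_peak = 39/4
d_cruise = 741/16 − 507/16 = 117/8; t_c = (117/8)/(39/4) = 3/2
T = 2·13/4 + 3/2 = 8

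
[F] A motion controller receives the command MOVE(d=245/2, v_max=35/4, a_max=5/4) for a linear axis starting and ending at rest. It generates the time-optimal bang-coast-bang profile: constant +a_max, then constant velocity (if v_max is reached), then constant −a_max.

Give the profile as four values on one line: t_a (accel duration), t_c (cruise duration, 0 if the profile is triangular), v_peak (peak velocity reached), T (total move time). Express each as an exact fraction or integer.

v_max²/a_max = (35/4)²/(5/4) = 245/4
245/2 ≥ 245/4 so v_max reached
t_a = (35/4)/(5/4) = 7; v_peak = 35/4
d_cruise = 245/2 − 245/4 = 245/4; t_c = (245/4)/(35/4) = 7
T = 2·7 + 7 = 21

t_a=7 t_c=7 v_peak=35/4 T=21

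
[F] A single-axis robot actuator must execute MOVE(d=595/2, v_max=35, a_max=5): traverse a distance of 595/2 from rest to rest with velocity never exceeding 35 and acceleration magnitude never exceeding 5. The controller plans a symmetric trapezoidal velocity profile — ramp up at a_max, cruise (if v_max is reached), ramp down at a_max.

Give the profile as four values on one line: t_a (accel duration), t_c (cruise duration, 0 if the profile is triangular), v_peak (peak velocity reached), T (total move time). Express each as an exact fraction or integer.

v_max²/a_max = 35²/5 = 245
595/2 ≥ 245 ⇒ cruise phase
t_a = 35/5 = 7; v_peak = 35
d_cruise = 595/2 − 245 = 105/2; t_c = (105/2)/35 = 3/2
T = 2·7 + 3/2 = 31/2

t_a=7 t_c=3/2 v_peak=35 T=31/2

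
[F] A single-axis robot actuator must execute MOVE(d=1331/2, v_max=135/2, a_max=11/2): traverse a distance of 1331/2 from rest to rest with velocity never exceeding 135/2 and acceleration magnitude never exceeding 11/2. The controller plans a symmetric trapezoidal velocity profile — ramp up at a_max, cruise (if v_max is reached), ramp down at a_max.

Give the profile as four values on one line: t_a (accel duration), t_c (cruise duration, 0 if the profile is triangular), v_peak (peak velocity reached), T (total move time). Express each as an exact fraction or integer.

t_a=11 t_c=0 v_peak=121/2 T=22

v_max²/a_max = (135/2)²/(11/2) = 18225/22
1331/2 < 18225/22 so t_c = 0
v_peak = √(1331/2·11/2) = √(14641/4) = 121/2
t_a = (121/2)/(11/2) = 11; t_c = 0
T = 2·11 = 22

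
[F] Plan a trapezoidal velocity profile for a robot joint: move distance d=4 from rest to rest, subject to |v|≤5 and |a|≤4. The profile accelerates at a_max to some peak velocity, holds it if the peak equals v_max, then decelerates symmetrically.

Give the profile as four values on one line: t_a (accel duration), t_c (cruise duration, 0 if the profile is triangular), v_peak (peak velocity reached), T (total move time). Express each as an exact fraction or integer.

vₘ²/aₘ = 5²/4 = 25/4
4 < 25/4 ⇒ no cruise
v_peak = √(4·4) = √16 = 4
t_a = 4/4 = 1; t_c = 0
T = 2·1 = 2

t_a=1 t_c=0 v_peak=4 T=2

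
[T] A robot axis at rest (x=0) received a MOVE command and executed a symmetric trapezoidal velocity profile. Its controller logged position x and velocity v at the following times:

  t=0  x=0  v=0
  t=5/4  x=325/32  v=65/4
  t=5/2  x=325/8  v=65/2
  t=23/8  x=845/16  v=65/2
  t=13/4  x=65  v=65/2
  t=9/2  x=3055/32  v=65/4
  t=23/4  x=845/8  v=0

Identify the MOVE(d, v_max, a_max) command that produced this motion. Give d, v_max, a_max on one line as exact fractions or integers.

d=845/8 v_max=65/2 a_max=13

final state: t=23/4, x=845/8, v=0 → d = 845/8
a_max = (65/4−0)/(5/4−0) = 13
max v = 65/2 over t∈[5/2,13/4] → v_max = 65/2
check: 65/2·(5/2+3/4) = 845/8 ✓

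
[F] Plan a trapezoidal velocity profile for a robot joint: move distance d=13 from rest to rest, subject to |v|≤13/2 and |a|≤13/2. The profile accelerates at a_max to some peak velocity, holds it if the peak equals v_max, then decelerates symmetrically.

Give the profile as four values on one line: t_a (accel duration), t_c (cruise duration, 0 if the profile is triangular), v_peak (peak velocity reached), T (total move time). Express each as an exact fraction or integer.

t_a=1 t_c=1 v_peak=13/2 T=3

(v_max)²/a_max = (13/2)²/(13/2) = 13/2
13 ≥ 13/2 so v_max reached
t_a = (13/2)/(13/2) = 1; v_peak = 13/2
d_cruise = 13 − 13/2 = 13/2; t_c = (13/2)/(13/2) = 1
T = 2·1 + 1 = 3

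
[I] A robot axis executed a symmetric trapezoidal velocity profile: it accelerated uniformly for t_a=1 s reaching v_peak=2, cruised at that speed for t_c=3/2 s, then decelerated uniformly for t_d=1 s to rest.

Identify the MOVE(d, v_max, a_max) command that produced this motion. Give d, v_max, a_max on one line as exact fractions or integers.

a_max = 2/1 = 2
d_a = ½·2·1 = 1; d_c = 2·3/2 = 3
d = 2·1 + 3 = 5
t_c = 3/2 > 0 ⇒ limit active, v_max = 2

d=5 v_max=2 a_max=2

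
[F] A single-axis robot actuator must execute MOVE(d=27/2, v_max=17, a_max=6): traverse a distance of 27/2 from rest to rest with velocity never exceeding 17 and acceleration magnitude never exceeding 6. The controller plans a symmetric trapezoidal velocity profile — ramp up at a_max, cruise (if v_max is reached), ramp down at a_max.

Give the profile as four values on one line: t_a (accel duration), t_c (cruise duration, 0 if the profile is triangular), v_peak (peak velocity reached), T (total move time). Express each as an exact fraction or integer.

t_a=3/2 t_c=0 v_peak=9 T=3

v_max²/a_max = 17²/6 = 289/6
27/2 < 289/6 → triangular
v_peak = √(27/2·6) = √81 = 9
t_a = 9/6 = 3/2; t_c = 0
T = 2·3/2 = 3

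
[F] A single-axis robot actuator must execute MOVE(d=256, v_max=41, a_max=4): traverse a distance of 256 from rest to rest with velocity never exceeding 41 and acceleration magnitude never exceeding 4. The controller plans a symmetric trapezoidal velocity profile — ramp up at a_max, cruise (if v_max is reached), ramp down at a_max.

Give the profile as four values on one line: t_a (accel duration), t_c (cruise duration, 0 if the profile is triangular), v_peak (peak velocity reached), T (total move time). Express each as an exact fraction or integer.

v_max²/a_max = 41²/4 = 1681/4
256 < 1681/4 → triangular
v_peak = √(256·4) = √1024 = 32
t_a = 32/4 = 8; t_c = 0
T = 2·8 = 16

t_a=8 t_c=0 v_peak=32 T=16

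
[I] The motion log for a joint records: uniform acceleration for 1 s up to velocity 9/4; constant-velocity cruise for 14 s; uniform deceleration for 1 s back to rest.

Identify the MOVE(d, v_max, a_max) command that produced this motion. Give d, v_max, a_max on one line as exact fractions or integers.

d=135/4 v_max=9/4 a_max=9/4

a_max = (9/4)/1 = 9/4
d_a = ½·9/4·1 = 9/8; d_c = 9/4·14 = 63/2
d = 2·9/8 + 63/2 = 135/4
t_c = 14 > 0 → v_max = v_peak = 9/4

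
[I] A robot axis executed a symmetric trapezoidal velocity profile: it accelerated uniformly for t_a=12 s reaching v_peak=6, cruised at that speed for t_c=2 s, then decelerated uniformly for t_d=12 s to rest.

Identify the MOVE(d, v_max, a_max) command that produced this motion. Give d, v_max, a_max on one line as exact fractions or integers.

d=84 v_max=6 a_max=1/2

a_max = 6/12 = 1/2
d_a = ½·6·12 = 36; d_c = 6·2 = 12
d = 2·36 + 12 = 84
t_c = 2 > 0 ⇒ limit active, v_max = 6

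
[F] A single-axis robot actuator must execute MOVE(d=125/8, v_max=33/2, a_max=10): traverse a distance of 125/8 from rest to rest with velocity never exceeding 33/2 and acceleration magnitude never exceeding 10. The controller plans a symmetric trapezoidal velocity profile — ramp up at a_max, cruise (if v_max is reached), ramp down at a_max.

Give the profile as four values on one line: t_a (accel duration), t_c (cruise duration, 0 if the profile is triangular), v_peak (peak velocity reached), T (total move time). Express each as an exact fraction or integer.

t_a=5/4 t_c=0 v_peak=25/2 T=5/2

(v_max)²/a_max = (33/2)²/10 = 1089/40
125/8 < 1089/40 so t_c = 0
v_peak = √(125/8·10) = √(625/4) = 25/2
t_a = (25/2)/10 = 5/4; t_c = 0
T = 2·5/4 = 5/2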